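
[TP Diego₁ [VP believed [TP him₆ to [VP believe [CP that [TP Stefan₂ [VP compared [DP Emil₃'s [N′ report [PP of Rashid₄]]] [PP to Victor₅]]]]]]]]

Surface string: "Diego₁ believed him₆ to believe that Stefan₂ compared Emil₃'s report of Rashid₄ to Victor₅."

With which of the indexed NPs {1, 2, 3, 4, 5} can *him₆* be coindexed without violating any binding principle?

none

*him* is a pronoun, so Principle B applies: it must be free in its binding domain.
Binding domain of *him₆*: the matrix TP, whose subject is Diego₁.
*Diego₁* c-commands the pronoun within its binding domain → coindexation would violate Principle B.
*Stefan₂*: the pronoun c-commands this R-expression → coindexation would violate Principle C on *Stefan₂*.
*Emil₃*: the pronoun c-commands this R-expression → coindexation would violate Principle C on *Emil₃*.
*Rashid₄*: the pronoun c-commands this R-expression → coindexation would violate Principle C on *Rashid₄*.
*Victor₅*: the pronoun c-commands this R-expression → coindexation would violate Principle C on *Victor₅*.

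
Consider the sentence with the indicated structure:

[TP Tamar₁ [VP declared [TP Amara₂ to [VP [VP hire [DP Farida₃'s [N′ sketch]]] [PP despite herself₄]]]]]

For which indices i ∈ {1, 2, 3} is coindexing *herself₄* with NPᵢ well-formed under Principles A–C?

*herself* is an anaphor, so Principle A applies: it must be bound in its binding domain.
Binding domain of *herself₄*: the embedded TP, whose subject is Amara₂.
*Tamar₁* c-commands the anaphor but is outside its binding domain → cannot satisfy Principle A.
*Amara₂* c-commands the anaphor within its binding domain → licit binder.
*Farida₃* does not c-command the anaphor → cannot bind it.

{2}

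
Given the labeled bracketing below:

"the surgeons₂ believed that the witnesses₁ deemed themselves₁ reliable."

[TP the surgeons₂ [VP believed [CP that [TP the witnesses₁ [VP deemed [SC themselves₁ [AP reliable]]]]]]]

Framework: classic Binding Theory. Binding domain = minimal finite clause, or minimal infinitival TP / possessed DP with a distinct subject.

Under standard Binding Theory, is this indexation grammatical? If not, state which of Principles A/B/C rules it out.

The two coindexed NPs are *the witnesses₁* and *themselves₁*.
*themselves₁* is an anaphor; its binding domain is the embedded TP, whose subject is the witnesses₁. *the witnesses₁* c-commands it within that domain and shares its index, so Principle A is satisfied.
*the witnesses₁* is an R-expression; *themselves₁* does not c-command it, and no other NP shares its index, so Principle C is satisfied.
All principles are respected.

grammatical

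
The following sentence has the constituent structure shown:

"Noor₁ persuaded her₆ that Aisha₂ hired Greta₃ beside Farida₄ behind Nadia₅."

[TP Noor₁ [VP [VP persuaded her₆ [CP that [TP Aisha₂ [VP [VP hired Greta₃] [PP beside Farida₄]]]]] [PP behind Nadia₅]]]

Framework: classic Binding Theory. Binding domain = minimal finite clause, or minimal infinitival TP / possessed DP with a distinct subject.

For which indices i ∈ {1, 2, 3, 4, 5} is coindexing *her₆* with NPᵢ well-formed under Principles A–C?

*her* is a pronoun, so Principle B applies: it must be free in its binding domain.
Binding domain of *her₆*: the matrix TP, whose subject is Noor₁.
*Noor₁* c-commands the pronoun within its binding domain → coindexation would violate Principle B.
*Aisha₂*: the pronoun c-commands this R-expression → coindexation would violate Principle C on *Aisha₂*.
*Greta₃*: the pronoun c-commands this R-expression → coindexation would violate Principle C on *Greta₃*.
*Farida₄*: the pronoun c-commands this R-expression → coindexation would violate Principle C on *Farida₄*.
*Nadia₅* and the pronoun do not c-command one another → neither Principle B nor Principle C is at stake; coindexation permitted.

{5}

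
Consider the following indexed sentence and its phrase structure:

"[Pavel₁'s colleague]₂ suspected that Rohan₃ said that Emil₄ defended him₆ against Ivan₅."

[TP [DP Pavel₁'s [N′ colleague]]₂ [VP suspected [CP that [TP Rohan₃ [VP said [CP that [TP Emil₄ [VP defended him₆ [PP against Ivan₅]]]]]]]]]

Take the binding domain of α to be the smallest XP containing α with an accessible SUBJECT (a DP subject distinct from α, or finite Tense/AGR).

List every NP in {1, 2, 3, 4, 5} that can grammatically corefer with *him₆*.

{1, 2, 3}

*him* is a pronoun, so Principle B applies: it must be free in its binding domain.
Binding domain of *him₆*: the embedded TP, whose subject is Emil₄.
*Pavel₁* and the pronoun do not c-command one another → neither Principle B nor Principle C is at stake; coindexation permitted.
*[Pavel₁'s colleague]₂* c-commands the pronoun but from outside its binding domain, and is not c-commanded by it → coindexation permitted.
*Rohan₃* c-commands the pronoun but from outside its binding domain, and is not c-commanded by it → coindexation permitted.
*Emil₄* c-commands the pronoun within its binding domain → coindexation would violate Principle B.
*Ivan₅*: the pronoun c-commands this R-expression → coindexation would violate Principle C on *Ivan₅*.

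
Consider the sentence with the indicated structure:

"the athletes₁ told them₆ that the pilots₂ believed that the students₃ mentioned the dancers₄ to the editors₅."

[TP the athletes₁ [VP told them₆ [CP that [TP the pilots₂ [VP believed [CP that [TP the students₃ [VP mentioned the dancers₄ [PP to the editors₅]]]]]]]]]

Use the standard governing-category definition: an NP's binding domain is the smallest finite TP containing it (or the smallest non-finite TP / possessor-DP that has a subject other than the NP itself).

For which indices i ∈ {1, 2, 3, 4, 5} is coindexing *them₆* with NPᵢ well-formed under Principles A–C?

*them* is a pronoun, so Principle B applies: it must be free in its binding domain.
Binding domain of *them₆*: the matrix TP, whose subject is the athletes₁.
*the athletes₁* c-commands the pronoun within its binding domain → coindexation would violate Principle B.
*the pilots₂*: the pronoun c-commands this R-expression → coindexation would violate Principle C on *the pilots₂*.
*the students₃*: the pronoun c-commands this R-expression → coindexation would violate Principle C on *the students₃*.
*the dancers₄*: the pronoun c-commands this R-expression → coindexation would violate Principle C on *the dancers₄*.
*the editors₅*: the pronoun c-commands this R-expression → coindexation would violate Principle C on *the editors₅*.

none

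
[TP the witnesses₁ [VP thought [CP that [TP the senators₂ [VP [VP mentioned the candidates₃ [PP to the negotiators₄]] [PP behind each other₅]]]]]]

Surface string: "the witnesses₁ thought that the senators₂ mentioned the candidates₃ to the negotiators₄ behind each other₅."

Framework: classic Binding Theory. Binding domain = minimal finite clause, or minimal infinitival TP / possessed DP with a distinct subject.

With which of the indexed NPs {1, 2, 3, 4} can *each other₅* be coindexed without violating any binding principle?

*each other* is an anaphor, so Principle A applies: it must be bound in its binding domain.
Binding domain of *each other₅*: the embedded TP, whose subject is the senators₂.
*the witnesses₁* c-commands the anaphor but is outside its binding domain → cannot satisfy Principle A.
*the senators₂* c-commands the anaphor within its binding domain → licit binder.
*the candidates₃* does not c-command the anaphor → cannot bind it.
*the negotiators₄* does not c-command the anaphor → cannot bind it.

{2}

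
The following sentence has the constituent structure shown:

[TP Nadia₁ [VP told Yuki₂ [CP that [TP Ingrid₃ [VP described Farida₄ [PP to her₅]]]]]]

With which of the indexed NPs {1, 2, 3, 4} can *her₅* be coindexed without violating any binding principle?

*her* is a pronoun, so Principle B applies: it must be free in its binding domain.
Binding domain of *her₅*: the embedded TP, whose subject is Ingrid₃.
*Nadia₁* c-commands the pronoun but from outside its binding domain, and is not c-commanded by it → coindexation permitted.
*Yuki₂* c-commands the pronoun but from outside its binding domain, and is not c-commanded by it → coindexation permitted.
*Ingrid₃* c-commands the pronoun within its binding domain → coindexation would violate Principle B.
*Farida₄* c-commands the pronoun within its binding domain → coindexation would violate Principle B.

{1, 2}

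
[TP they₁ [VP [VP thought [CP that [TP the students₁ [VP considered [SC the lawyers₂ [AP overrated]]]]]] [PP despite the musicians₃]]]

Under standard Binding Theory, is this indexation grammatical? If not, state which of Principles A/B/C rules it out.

The two coindexed NPs are *they₁* and *the students₁*.
*the students₁* is an R-expression. Principle C requires it to be free everywhere.
*they₁* c-commands it and carries the same index.
The R-expression is bound → Principle C violation.

Principle C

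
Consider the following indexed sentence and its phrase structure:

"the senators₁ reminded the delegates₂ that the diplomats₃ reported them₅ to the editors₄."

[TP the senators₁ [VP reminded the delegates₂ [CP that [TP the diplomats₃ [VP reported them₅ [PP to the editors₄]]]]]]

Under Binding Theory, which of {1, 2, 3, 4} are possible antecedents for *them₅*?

*them* is a pronoun, so Principle B applies: it must be free in its binding domain.
Binding domain of *them₅*: the embedded TP, whose subject is the diplomats₃.
*the senators₁* c-commands the pronoun but from outside its binding domain, and is not c-commanded by it → coindexation permitted.
*the delegates₂* c-commands the pronoun but from outside its binding domain, and is not c-commanded by it → coindexation permitted.
*the diplomats₃* c-commands the pronoun within its binding domain → coindexation would violate Principle B.
*the editors₄*: the pronoun c-commands this R-expression → coindexation would violate Principle C on *the editors₄*.

{1, 2}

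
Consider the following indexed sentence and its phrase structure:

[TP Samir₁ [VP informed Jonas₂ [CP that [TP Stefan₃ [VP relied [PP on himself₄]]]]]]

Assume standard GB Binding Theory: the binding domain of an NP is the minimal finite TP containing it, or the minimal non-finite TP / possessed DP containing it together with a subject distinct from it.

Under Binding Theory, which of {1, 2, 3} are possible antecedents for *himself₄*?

{3}

*himself* is an anaphor, so Principle A applies: it must be bound in its binding domain.
Binding domain of *himself₄*: the embedded TP, whose subject is Stefan₃.
*Samir₁* c-commands the anaphor but is outside its binding domain → cannot satisfy Principle A.
*Jonas₂* c-commands the anaphor but is outside its binding domain → cannot satisfy Principle A.
*Stefan₃* c-commands the anaphor within its binding domain → licit binder.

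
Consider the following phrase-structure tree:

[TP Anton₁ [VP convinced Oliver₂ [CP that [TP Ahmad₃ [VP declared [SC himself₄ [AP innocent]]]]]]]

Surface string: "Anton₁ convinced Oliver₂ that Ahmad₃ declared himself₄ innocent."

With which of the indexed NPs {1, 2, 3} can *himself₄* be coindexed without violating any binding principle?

{3}

*himself* is an anaphor, so Principle A applies: it must be bound in its binding domain.
Binding domain of *himself₄*: the embedded TP, whose subject is Ahmad₃.
*Anton₁* c-commands the anaphor but is outside its binding domain → cannot satisfy Principle A.
*Oliver₂* c-commands the anaphor but is outside its binding domain → cannot satisfy Principle A.
*Ahmad₃* c-commands the anaphor within its binding domain → licit binder.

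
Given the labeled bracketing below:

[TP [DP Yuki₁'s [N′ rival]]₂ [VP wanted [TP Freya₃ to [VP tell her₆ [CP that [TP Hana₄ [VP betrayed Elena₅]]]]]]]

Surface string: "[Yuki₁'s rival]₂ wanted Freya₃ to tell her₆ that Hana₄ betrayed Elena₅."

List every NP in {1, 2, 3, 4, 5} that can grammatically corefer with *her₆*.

{1, 2}

*her* is a pronoun, so Principle B applies: it must be free in its binding domain.
Binding domain of *her₆*: the embedded TP, whose subject is Freya₃.
*Yuki₁* and the pronoun do not c-command one another → neither Principle B nor Principle C is at stake; coindexation permitted.
*[Yuki₁'s rival]₂* c-commands the pronoun but from outside its binding domain, and is not c-commanded by it → coindexation permitted.
*Freya₃* c-commands the pronoun within its binding domain → coindexation would violate Principle B.
*Hana₄*: the pronoun c-commands this R-expression → coindexation would violate Principle C on *Hana₄*.
*Elena₅*: the pronoun c-commands this R-expression → coindexation would violate Principle C on *Elena₅*.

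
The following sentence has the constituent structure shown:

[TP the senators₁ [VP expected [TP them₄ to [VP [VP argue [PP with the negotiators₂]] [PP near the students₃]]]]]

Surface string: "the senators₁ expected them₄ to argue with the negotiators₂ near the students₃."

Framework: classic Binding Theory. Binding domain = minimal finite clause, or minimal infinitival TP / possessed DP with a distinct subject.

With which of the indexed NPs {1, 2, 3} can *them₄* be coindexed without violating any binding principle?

none

*them* is a pronoun, so Principle B applies: it must be free in its binding domain.
Binding domain of *them₄*: the matrix TP, whose subject is the senators₁.
*the senators₁* c-commands the pronoun within its binding domain → coindexation would violate Principle B.
*the negotiators₂*: the pronoun c-commands this R-expression → coindexation would violate Principle C on *the negotiators₂*.
*the students₃*: the pronoun c-commands this R-expression → coindexation would violate Principle C on *the students₃*.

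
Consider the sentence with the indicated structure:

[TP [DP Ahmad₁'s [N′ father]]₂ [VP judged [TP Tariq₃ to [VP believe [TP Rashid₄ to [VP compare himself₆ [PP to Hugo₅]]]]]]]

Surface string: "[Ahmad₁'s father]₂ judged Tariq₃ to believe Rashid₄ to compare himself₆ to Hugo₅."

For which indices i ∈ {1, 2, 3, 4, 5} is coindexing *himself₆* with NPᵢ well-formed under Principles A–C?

{4}

*himself* is an anaphor, so Principle A applies: it must be bound in its binding domain.
Binding domain of *himself₆*: the embedded TP, whose subject is Rashid₄.
*Ahmad₁* does not c-command the anaphor → cannot bind it.
*[Ahmad₁'s father]₂* c-commands the anaphor but is outside its binding domain → cannot satisfy Principle A.
*Tariq₃* c-commands the anaphor but is outside its binding domain → cannot satisfy Principle A.
*Rashid₄* c-commands the anaphor within its binding domain → licit binder.
*Hugo₅* does not c-command the anaphor → cannot bind it.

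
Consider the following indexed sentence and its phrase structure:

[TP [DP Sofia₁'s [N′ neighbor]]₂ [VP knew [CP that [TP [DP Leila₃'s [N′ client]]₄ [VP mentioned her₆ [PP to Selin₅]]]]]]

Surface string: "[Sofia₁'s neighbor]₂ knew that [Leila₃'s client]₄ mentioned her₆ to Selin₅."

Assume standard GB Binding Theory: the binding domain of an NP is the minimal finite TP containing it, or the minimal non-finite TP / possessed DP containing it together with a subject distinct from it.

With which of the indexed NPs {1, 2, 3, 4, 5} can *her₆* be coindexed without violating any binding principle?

{1, 2, 3}

*her* is a pronoun, so Principle B applies: it must be free in its binding domain.
Binding domain of *her₆*: the embedded TP, whose subject is [Leila₃'s client]₄.
*Sofia₁* and the pronoun do not c-command one another → neither Principle B nor Principle C is at stake; coindexation permitted.
*[Sofia₁'s neighbor]₂* c-commands the pronoun but from outside its binding domain, and is not c-commanded by it → coindexation permitted.
*Leila₃* and the pronoun do not c-command one another → neither Principle B nor Principle C is at stake; coindexation permitted.
*[Leila₃'s client]₄* c-commands the pronoun within its binding domain → coindexation would violate Principle B.
*Selin₅*: the pronoun c-commands this R-expression → coindexation would violate Principle C on *Selin₅*.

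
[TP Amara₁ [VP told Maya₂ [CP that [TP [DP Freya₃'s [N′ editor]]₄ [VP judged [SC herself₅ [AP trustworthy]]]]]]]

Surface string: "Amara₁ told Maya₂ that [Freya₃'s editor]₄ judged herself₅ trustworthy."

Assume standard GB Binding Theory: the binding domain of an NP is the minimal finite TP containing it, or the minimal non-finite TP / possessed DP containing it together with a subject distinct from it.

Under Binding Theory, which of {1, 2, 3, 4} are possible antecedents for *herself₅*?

{4}

*herself* is an anaphor, so Principle A applies: it must be bound in its binding domain.
Binding domain of *herself₅*: the embedded TP, whose subject is [Freya₃'s editor]₄.
*Amara₁* c-commands the anaphor but is outside its binding domain → cannot satisfy Principle A.
*Maya₂* c-commands the anaphor but is outside its binding domain → cannot satisfy Principle A.
*Freya₃* does not c-command the anaphor → cannot bind it.
*[Freya₃'s editor]₄* c-commands the anaphor within its binding domain → licit binder.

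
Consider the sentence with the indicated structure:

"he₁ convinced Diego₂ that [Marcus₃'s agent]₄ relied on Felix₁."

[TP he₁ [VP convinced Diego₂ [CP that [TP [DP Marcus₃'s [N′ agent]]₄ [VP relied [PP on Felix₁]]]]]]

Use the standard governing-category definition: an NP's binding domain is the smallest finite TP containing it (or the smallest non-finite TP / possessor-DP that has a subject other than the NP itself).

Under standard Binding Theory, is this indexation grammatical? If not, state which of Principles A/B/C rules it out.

The two coindexed NPs are *he₁* and *Felix₁*.
*Felix₁* is an R-expression. Principle C requires it to be free everywhere.
*he₁* c-commands it and carries the same index.
The R-expression is bound → Principle C violation.

Principle C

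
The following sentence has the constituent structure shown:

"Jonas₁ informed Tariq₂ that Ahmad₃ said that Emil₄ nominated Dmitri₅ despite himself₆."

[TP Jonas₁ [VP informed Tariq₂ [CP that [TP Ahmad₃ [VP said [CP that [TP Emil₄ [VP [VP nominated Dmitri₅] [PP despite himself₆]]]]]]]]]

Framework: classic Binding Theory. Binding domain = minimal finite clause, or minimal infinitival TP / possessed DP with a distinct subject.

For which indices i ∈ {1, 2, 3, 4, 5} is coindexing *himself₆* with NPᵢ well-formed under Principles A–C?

*himself* is an anaphor, so Principle A applies: it must be bound in its binding domain.
Binding domain of *himself₆*: the embedded TP, whose subject is Emil₄.
*Jonas₁* c-commands the anaphor but is outside its binding domain → cannot satisfy Principle A.
*Tariq₂* c-commands the anaphor but is outside its binding domain → cannot satisfy Principle A.
*Ahmad₃* c-commands the anaphor but is outside its binding domain → cannot satisfy Principle A.
*Emil₄* c-commands the anaphor within its binding domain → licit binder.
*Dmitri₅* does not c-command the anaphor → cannot bind it.

{4}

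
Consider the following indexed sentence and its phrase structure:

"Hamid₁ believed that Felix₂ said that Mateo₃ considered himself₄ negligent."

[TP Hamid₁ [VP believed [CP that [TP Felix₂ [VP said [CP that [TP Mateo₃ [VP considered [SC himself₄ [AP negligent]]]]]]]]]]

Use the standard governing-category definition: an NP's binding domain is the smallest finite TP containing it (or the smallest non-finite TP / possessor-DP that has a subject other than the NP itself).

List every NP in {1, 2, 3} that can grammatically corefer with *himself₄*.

*himself* is an anaphor, so Principle A applies: it must be bound in its binding domain.
Binding domain of *himself₄*: the embedded TP, whose subject is Mateo₃.
*Hamid₁* c-commands the anaphor but is outside its binding domain → cannot satisfy Principle A.
*Felix₂* c-commands the anaphor but is outside its binding domain → cannot satisfy Principle A.
*Mateo₃* c-commands the anaphor within its binding domain → licit binder.

{3}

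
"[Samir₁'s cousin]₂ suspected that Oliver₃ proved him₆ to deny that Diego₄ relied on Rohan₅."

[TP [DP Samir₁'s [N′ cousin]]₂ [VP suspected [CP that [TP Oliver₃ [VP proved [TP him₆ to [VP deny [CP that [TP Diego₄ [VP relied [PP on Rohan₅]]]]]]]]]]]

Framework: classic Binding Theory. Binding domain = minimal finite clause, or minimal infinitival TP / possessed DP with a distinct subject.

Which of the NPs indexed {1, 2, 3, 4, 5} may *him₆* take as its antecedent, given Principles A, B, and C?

*him* is a pronoun, so Principle B applies: it must be free in its binding domain.
Binding domain of *him₆*: the embedded TP, whose subject is Oliver₃.
*Samir₁* and the pronoun do not c-command one another → neither Principle B nor Principle C is at stake; coindexation permitted.
*[Samir₁'s cousin]₂* c-commands the pronoun but from outside its binding domain, and is not c-commanded by it → coindexation permitted.
*Oliver₃* c-commands the pronoun within its binding domain → coindexation would violate Principle B.
*Diego₄*: the pronoun c-commands this R-expression → coindexation would violate Principle C on *Diego₄*.
*Rohan₅*: the pronoun c-commands this R-expression → coindexation would violate Principle C on *Rohan₅*.

{1, 2}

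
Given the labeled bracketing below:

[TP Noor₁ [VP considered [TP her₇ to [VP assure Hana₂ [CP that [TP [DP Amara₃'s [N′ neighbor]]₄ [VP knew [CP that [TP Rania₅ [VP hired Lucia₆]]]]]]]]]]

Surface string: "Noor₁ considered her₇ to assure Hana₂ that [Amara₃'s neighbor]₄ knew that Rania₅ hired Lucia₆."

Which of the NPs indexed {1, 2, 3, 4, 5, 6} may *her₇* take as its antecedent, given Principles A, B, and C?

*her* is a pronoun, so Principle B applies: it must be free in its binding domain.
Binding domain of *her₇*: the matrix TP, whose subject is Noor₁.
*Noor₁* c-commands the pronoun within its binding domain → coindexation would violate Principle B.
*Hana₂*: the pronoun c-commands this R-expression → coindexation would violate Principle C on *Hana₂*.
*Amara₃*: the pronoun c-commands this R-expression → coindexation would violate Principle C on *Amara₃*.
*[Amara₃'s neighbor]₄*: the pronoun c-commands this R-expression → coindexation would violate Principle C on *[Amara₃'s neighbor]₄*.
*Rania₅*: the pronoun c-commands this R-expression → coindexation would violate Principle C on *Rania₅*.
*Lucia₆*: the pronoun c-commands this R-expression → coindexation would violate Principle C on *Lucia₆*.

none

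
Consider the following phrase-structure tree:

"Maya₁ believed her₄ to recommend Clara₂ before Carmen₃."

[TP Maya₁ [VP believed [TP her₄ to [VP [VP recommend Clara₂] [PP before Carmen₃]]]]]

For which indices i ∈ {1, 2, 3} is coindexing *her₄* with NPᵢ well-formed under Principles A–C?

none

*her* is a pronoun, so Principle B applies: it must be free in its binding domain.
Binding domain of *her₄*: the matrix TP, whose subject is Maya₁.
*Maya₁* c-commands the pronoun within its binding domain → coindexation would violate Principle B.
*Clara₂*: the pronoun c-commands this R-expression → coindexation would violate Principle C on *Clara₂*.
*Carmen₃*: the pronoun c-commands this R-expression → coindexation would violate Principle C on *Carmen₃*.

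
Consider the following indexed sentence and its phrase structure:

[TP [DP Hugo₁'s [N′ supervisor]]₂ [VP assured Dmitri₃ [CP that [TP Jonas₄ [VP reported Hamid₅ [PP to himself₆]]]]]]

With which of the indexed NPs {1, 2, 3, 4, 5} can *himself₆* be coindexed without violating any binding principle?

{4, 5}

*himself* is an anaphor, so Principle A applies: it must be bound in its binding domain.
Binding domain of *himself₆*: the embedded TP, whose subject is Jonas₄.
*Hugo₁* does not c-command the anaphor → cannot bind it.
*[Hugo₁'s supervisor]₂* c-commands the anaphor but is outside its binding domain → cannot satisfy Principle A.
*Dmitri₃* c-commands the anaphor but is outside its binding domain → cannot satisfy Principle A.
*Jonas₄* c-commands the anaphor within its binding domain → licit binder.
*Hamid₅* c-commands the anaphor within its binding domain → licit binder.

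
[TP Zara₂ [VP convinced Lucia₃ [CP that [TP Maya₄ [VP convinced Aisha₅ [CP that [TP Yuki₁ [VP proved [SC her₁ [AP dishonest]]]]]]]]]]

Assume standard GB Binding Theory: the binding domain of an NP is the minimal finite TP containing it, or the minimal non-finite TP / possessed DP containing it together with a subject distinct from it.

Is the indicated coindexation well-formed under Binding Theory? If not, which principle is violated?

The two coindexed NPs are *Yuki₁* and *her₁*.
*her₁* is a pronoun. Its binding domain is the embedded TP, whose subject is Yuki₁.
*Yuki₁* c-commands it within that domain and carries the same index.
The pronoun is locally bound → Principle B violation.

Principle B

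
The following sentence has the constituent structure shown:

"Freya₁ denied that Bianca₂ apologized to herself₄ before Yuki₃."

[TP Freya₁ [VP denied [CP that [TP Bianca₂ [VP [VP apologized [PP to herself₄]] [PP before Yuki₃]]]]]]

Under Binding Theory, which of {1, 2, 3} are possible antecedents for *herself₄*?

*herself* is an anaphor, so Principle A applies: it must be bound in its binding domain.
Binding domain of *herself₄*: the embedded TP, whose subject is Bianca₂.
*Freya₁* c-commands the anaphor but is outside its binding domain → cannot satisfy Principle A.
*Bianca₂* c-commands the anaphor within its binding domain → licit binder.
*Yuki₃* does not c-command the anaphor → cannot bind it.

{2}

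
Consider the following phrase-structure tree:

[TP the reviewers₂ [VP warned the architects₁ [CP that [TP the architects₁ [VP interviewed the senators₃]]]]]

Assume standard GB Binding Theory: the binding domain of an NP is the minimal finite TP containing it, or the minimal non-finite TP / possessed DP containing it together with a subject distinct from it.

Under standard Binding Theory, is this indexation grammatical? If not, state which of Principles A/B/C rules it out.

Principle C

The two coindexed NPs are *the architects₁* (the higher occurrence) and *the architects₁* (the lower occurrence).
*the architects₁* (the lower occurrence) is an R-expression. Principle C requires it to be free everywhere.
*the architects₁* (the higher occurrence) c-commands it and carries the same index.
The R-expression is bound → Principle C violation.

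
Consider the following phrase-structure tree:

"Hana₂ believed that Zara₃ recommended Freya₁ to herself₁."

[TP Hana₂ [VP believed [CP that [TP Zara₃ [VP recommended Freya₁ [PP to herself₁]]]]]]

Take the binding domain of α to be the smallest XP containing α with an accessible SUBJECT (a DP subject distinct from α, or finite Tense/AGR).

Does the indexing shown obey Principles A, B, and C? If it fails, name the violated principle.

grammatical

The two coindexed NPs are *Freya₁* and *herself₁*.
*herself₁* is an anaphor; its binding domain is the embedded TP, whose subject is Zara₃. *Freya₁* c-commands it within that domain and shares its index, so Principle A is satisfied.
*Freya₁* is an R-expression; *herself₁* does not c-command it, and no other NP shares its index, so Principle C is satisfied.
All principles are respected.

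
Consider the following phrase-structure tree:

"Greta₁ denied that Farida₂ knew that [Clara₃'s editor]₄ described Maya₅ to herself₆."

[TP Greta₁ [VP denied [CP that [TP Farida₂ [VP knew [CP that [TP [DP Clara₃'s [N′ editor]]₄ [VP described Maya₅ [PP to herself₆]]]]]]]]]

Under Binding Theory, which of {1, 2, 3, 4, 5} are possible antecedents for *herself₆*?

{4, 5}

*herself* is an anaphor, so Principle A applies: it must be bound in its binding domain.
Binding domain of *herself₆*: the embedded TP, whose subject is [Clara₃'s editor]₄.
*Greta₁* c-commands the anaphor but is outside its binding domain → cannot satisfy Principle A.
*Farida₂* c-commands the anaphor but is outside its binding domain → cannot satisfy Principle A.
*Clara₃* does not c-command the anaphor → cannot bind it.
*[Clara₃'s editor]₄* c-commands the anaphor within its binding domain → licit binder.
*Maya₅* c-commands the anaphor within its binding domain → licit binder.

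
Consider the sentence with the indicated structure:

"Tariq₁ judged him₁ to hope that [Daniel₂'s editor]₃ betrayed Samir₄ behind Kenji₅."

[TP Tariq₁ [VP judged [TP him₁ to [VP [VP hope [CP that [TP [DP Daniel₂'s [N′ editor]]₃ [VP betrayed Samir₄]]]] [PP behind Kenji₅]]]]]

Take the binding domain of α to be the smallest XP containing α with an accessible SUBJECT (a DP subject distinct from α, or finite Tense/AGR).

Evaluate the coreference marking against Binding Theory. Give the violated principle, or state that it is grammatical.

Principle B

The two coindexed NPs are *Tariq₁* and *him₁*.
*him₁* is a pronoun. Its binding domain is the matrix TP, whose subject is Tariq₁.
*Tariq₁* c-commands it within that domain and carries the same index.
The pronoun is locally bound → Principle B violation.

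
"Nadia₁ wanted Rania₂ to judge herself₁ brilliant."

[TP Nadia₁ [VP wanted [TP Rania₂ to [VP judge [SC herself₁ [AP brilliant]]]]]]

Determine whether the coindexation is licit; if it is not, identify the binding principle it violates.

The two coindexed NPs are *Nadia₁* and *herself₁*.
*herself₁* is an anaphor. Principle A requires it to be bound within its binding domain — the embedded TP, whose subject is Rania₂.
Within that domain it is c-commanded by *Rania₂*, which does not share its index.
*Nadia₁* does c-command the anaphor, but from outside its binding domain.
The anaphor is unbound in its domain → Principle A violation.

Principle A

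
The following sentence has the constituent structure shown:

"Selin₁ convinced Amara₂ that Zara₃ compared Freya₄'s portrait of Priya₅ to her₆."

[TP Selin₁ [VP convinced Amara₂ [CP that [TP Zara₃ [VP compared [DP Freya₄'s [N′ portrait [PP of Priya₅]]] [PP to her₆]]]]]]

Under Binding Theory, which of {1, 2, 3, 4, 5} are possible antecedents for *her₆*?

*her* is a pronoun, so Principle B applies: it must be free in its binding domain.
Binding domain of *her₆*: the embedded TP, whose subject is Zara₃.
*Selin₁* c-commands the pronoun but from outside its binding domain, and is not c-commanded by it → coindexation permitted.
*Amara₂* c-commands the pronoun but from outside its binding domain, and is not c-commanded by it → coindexation permitted.
*Zara₃* c-commands the pronoun within its binding domain → coindexation would violate Principle B.
*Freya₄* and the pronoun do not c-command one another → neither Principle B nor Principle C is at stake; coindexation permitted.
*Priya₅* and the pronoun do not c-command one another → neither Principle B nor Principle C is at stake; coindexation permitted.

{1, 2, 4, 5}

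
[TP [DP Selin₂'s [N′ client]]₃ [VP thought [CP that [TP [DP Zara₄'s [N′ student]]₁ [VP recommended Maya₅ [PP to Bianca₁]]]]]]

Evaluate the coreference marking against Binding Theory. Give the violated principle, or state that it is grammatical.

The two coindexed NPs are *[Zara₄'s student]₁* and *Bianca₁*.
*Bianca₁* is an R-expression. Principle C requires it to be free everywhere.
*[Zara₄'s student]₁* c-commands it and carries the same index.
The R-expression is bound → Principle C violation.

Principle C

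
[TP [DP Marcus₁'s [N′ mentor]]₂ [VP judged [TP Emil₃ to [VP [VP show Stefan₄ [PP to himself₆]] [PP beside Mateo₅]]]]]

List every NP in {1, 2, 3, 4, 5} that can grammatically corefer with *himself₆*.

*himself* is an anaphor, so Principle A applies: it must be bound in its binding domain.
Binding domain of *himself₆*: the embedded TP, whose subject is Emil₃.
*Marcus₁* does not c-command the anaphor → cannot bind it.
*[Marcus₁'s mentor]₂* c-commands the anaphor but is outside its binding domain → cannot satisfy Principle A.
*Emil₃* c-commands the anaphor within its binding domain → licit binder.
*Stefan₄* c-commands the anaphor within its binding domain → licit binder.
*Mateo₅* does not c-command the anaphor → cannot bind it.

{3, 4}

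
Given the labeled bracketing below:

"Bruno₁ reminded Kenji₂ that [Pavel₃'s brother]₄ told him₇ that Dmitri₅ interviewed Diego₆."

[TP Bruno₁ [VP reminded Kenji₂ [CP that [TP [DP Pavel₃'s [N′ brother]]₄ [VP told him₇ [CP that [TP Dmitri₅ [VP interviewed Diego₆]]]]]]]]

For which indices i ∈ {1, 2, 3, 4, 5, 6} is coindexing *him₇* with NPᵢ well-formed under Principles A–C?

*him* is a pronoun, so Principle B applies: it must be free in its binding domain.
Binding domain of *him₇*: the embedded TP, whose subject is [Pavel₃'s brother]₄.
*Bruno₁* c-commands the pronoun but from outside its binding domain, and is not c-commanded by it → coindexation permitted.
*Kenji₂* c-commands the pronoun but from outside its binding domain, and is not c-commanded by it → coindexation permitted.
*Pavel₃* and the pronoun do not c-command one another → neither Principle B nor Principle C is at stake; coindexation permitted.
*[Pavel₃'s brother]₄* c-commands the pronoun within its binding domain → coindexation would violate Principle B.
*Dmitri₅*: the pronoun c-commands this R-expression → coindexation would violate Principle C on *Dmitri₅*.
*Diego₆*: the pronoun c-commands this R-expression → coindexation would violate Principle C on *Diego₆*.

{1, 2, 3}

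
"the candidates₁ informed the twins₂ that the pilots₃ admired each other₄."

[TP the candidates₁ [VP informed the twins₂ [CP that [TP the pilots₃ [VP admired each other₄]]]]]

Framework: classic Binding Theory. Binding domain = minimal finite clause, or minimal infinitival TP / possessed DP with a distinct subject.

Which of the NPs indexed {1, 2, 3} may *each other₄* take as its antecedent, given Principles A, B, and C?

{3}

*each other* is an anaphor, so Principle A applies: it must be bound in its binding domain.
Binding domain of *each other₄*: the embedded TP, whose subject is the pilots₃.
*the candidates₁* c-commands the anaphor but is outside its binding domain → cannot satisfy Principle A.
*the twins₂* c-commands the anaphor but is outside its binding domain → cannot satisfy Principle A.
*the pilots₃* c-commands the anaphor within its binding domain → licit binder.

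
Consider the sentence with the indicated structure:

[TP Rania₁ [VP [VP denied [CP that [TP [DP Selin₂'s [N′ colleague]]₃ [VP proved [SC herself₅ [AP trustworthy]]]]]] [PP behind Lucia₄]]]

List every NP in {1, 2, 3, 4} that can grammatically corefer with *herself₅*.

{3}

*herself* is an anaphor, so Principle A applies: it must be bound in its binding domain.
Binding domain of *herself₅*: the embedded TP, whose subject is [Selin₂'s colleague]₃.
*Rania₁* c-commands the anaphor but is outside its binding domain → cannot satisfy Principle A.
*Selin₂* does not c-command the anaphor → cannot bind it.
*[Selin₂'s colleague]₃* c-commands the anaphor within its binding domain → licit binder.
*Lucia₄* does not c-command the anaphor → cannot bind it.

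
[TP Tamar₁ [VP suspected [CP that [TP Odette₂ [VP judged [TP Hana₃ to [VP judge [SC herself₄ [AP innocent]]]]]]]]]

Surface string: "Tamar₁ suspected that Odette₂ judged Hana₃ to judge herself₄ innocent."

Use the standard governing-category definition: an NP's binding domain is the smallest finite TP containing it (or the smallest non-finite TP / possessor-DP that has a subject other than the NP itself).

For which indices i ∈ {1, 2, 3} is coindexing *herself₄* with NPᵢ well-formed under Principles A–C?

*herself* is an anaphor, so Principle A applies: it must be bound in its binding domain.
Binding domain of *herself₄*: the embedded TP, whose subject is Hana₃.
*Tamar₁* c-commands the anaphor but is outside its binding domain → cannot satisfy Principle A.
*Odette₂* c-commands the anaphor but is outside its binding domain → cannot satisfy Principle A.
*Hana₃* c-commands the anaphor within its binding domain → licit binder.

{3}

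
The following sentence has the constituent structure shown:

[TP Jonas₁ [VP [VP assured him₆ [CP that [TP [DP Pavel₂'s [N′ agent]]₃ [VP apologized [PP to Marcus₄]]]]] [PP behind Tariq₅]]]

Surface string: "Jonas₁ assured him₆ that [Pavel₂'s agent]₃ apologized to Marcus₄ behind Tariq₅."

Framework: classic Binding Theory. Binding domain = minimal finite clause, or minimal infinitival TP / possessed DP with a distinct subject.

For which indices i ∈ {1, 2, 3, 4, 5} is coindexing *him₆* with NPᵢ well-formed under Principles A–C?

*him* is a pronoun, so Principle B applies: it must be free in its binding domain.
Binding domain of *him₆*: the matrix TP, whose subject is Jonas₁.
*Jonas₁* c-commands the pronoun within its binding domain → coindexation would violate Principle B.
*Pavel₂*: the pronoun c-commands this R-expression → coindexation would violate Principle C on *Pavel₂*.
*[Pavel₂'s agent]₃*: the pronoun c-commands this R-expression → coindexation would violate Principle C on *[Pavel₂'s agent]₃*.
*Marcus₄*: the pronoun c-commands this R-expression → coindexation would violate Principle C on *Marcus₄*.
*Tariq₅* and the pronoun do not c-command one another → neither Principle B nor Principle C is at stake; coindexation permitted.

{5}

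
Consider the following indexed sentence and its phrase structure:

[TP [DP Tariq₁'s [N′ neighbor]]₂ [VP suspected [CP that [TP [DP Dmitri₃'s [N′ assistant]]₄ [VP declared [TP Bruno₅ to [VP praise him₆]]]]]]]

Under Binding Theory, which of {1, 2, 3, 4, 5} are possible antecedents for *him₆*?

*him* is a pronoun, so Principle B applies: it must be free in its binding domain.
Binding domain of *him₆*: the embedded TP, whose subject is Bruno₅.
*Tariq₁* and the pronoun do not c-command one another → neither Principle B nor Principle C is at stake; coindexation permitted.
*[Tariq₁'s neighbor]₂* c-commands the pronoun but from outside its binding domain, and is not c-commanded by it → coindexation permitted.
*Dmitri₃* and the pronoun do not c-command one another → neither Principle B nor Principle C is at stake; coindexation permitted.
*[Dmitri₃'s assistant]₄* c-commands the pronoun but from outside its binding domain, and is not c-commanded by it → coindexation permitted.
*Bruno₅* c-commands the pronoun within its binding domain → coindexation would violate Principle B.

{1, 2, 3, 4}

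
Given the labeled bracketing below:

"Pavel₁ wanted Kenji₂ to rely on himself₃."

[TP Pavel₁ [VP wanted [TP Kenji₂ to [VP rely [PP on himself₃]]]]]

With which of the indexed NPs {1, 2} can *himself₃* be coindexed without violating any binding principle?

*himself* is an anaphor, so Principle A applies: it must be bound in its binding domain.
Binding domain of *himself₃*: the embedded TP, whose subject is Kenji₂.
*Pavel₁* c-commands the anaphor but is outside its binding domain → cannot satisfy Principle A.
*Kenji₂* c-commands the anaphor within its binding domain → licit binder.

{2}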